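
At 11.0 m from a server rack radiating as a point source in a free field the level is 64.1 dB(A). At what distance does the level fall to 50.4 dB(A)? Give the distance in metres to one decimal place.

For a point source L₁ − L₂ = 20·log₁₀(r₂/r₁), so r₂ = r₁·10^((L₁−L₂)/20).
r₂ = 11.0·10^((64.1−50.4)/20) = 11.0·10^(13.7/20) = 53.26 m.

53.3 m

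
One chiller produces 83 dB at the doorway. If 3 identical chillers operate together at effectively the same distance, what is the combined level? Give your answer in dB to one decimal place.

N identical incoherent sources raise the level by 10·log₁₀ N.
L_total = 83 + 10·log₁₀(3) = 83 + 4.771 = 87.77 dB.

87.8 dB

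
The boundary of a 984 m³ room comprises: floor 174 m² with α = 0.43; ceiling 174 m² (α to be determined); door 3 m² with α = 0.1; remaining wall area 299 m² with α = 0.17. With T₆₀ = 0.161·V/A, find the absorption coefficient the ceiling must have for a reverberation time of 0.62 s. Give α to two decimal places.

From T₆₀ = 0.161·V/A, the target T₆₀ = 0.62 s needs A = 0.161·984/0.62 = 255.52 m².
Absorption from the other surfaces = 174·0.43 + 3·0.1 + 299·0.17 = 125.95 m², so the ceiling must supply 129.57 m² over 174 m².
α = 129.57/174 = 0.745.

0.74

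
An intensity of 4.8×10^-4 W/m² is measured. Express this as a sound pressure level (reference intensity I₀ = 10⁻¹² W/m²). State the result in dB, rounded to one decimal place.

I/I₀ = 4.8×10^-4/10⁻¹² = 4.8×10^8, and L = 10·log₁₀(I/I₀).
L = 10·(0.6812 + 8) = 86.81 dB.

86.8 dB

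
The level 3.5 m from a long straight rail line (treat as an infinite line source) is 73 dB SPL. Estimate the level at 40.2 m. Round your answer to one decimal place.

Line-source attenuation: ΔL = 10·log₁₀(r₂/r₁) = 10·log₁₀(40.2/3.5) = 10.602 dB.
L₂ = 73 − 10·log₁₀(40.2/3.5) = 73 − 10.602 = 62.40 dB SPL.

62.4 dB SPL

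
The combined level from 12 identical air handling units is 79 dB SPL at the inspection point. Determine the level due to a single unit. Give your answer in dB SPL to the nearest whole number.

68 dB SPL

Dividing the total intensity by 12 lowers the level by 10·log₁₀ 12 = 10.792 dB: L₁ = 79 − 10.792.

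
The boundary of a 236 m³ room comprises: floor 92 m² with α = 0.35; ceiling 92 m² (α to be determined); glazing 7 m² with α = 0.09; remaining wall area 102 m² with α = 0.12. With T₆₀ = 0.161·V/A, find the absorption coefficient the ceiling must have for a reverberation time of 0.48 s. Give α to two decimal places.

0.37

From T₆₀ = 0.161·V/A, the target T₆₀ = 0.48 s needs A = 0.161·236/0.48 = 79.16 m².
Absorption from the other surfaces = 92·0.35 + 7·0.09 + 102·0.12 = 45.07 m², so the ceiling must supply 34.09 m² over 92 m².
α = 34.09/92 = 0.371.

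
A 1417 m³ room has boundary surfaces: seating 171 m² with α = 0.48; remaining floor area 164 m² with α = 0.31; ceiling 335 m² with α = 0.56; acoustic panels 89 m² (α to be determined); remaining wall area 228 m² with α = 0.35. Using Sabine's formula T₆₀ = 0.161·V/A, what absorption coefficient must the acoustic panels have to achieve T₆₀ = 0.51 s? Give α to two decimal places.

A = 0.161·V/T₆₀ = 0.161·1417/0.51 = 447.33 m² sabins.
Absorption from the other surfaces = 171·0.48 + 164·0.31 + 335·0.56 + 228·0.35 = 400.32 m², so the acoustic panels must supply 47.01 m² over 89 m².
α = 47.01/89 = 0.528.

0.53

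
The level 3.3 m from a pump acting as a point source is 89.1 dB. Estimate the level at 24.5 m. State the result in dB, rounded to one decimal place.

Point-source attenuation: ΔL = 20·log₁₀(r₂/r₁) = 20·log₁₀(24.5/3.3) = 17.413 dB.
L₂ = 89.1 − 20·log₁₀(24.5/3.3) = 89.1 − 17.413 = 71.69 dB.

71.7 dB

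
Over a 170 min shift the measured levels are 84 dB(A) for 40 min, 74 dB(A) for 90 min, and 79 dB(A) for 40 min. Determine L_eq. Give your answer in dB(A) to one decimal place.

79.6 dB(A)

The energy average is taken in the linear domain: L_eq = 10·log₁₀[(Σ tᵢ·10^(Lᵢ/10))/T], T = 170 min.
Σ tᵢ·10^(Lᵢ/10) = 40·10^(84/10) + 90·10^(74/10) + 40·10^(79/10) = 1.549e+10.
L_eq = 10·log₁₀(1.549e+10/170) = 79.59 dB(A).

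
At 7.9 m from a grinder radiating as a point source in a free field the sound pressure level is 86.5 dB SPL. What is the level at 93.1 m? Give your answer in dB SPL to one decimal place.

For a point source, L₂ = L₁ − 20·log₁₀(r₂/r₁).
L₂ = 86.5 − 20·log₁₀(93.1/7.9) = 86.5 − 21.426 = 65.07 dB SPL.

65.1 dB SPL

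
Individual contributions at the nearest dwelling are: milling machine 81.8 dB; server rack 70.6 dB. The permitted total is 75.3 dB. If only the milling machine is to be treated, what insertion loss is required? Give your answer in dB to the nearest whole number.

8 dB

The untreated sources together contribute 10^(70.6/10) = 1.148e+07, i.e. 70.60 dB.
The limit corresponds to 10^(75.3/10) = 3.388e+07; subtracting the fixed part leaves 2.240e+07 for the milling machine, i.e. 73.50 dB.
So the milling machine must be reduced from 81.8 to 73.50 dB: IL = 8.30 dB.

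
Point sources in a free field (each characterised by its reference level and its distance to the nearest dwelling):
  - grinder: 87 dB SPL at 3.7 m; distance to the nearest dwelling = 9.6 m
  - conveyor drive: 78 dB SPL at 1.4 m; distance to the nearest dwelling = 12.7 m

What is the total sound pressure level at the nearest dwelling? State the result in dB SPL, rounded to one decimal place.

Apply inverse-square spreading to bring every level to the receiver, then sum 10^(L/10).
grinder: 87 − 20·log₁₀(9.6/3.7) = 87 − 8.28 = 78.72 dB SPL.
conveyor drive: 78 − 20·log₁₀(12.7/1.4) = 78 − 19.15 = 58.85 dB SPL.
Σ 10^(L/10) = 7.522e+07 → L_total = 10·log₁₀(7.522e+07) = 78.76 dB SPL.

78.8 dB SPL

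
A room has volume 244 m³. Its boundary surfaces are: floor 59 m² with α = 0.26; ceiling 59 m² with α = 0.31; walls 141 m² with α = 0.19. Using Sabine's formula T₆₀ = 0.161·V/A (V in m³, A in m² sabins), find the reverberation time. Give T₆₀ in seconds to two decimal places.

0.65 s

Total absorption A = 59·0.26 + 59·0.31 + 141·0.19 = 60.42 m² sabins.
T₆₀ = 0.161·V/A = 0.161·244/60.42 = 0.650 s.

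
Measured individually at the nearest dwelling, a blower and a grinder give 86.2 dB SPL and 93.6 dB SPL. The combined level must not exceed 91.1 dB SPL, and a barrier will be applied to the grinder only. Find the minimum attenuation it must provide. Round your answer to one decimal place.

The untreated sources together contribute 10^(86.2/10) = 4.169e+08, i.e. 86.20 dB SPL.
To meet 91.1 dB SPL overall, the treated grinder may contribute at most 10^(91.1/10) − 4.169e+08 = 8.714e+08, i.e. 89.40 dB SPL.
So the grinder must be reduced from 93.6 to 89.40 dB SPL: IL = 4.20 dB.

4.2 dB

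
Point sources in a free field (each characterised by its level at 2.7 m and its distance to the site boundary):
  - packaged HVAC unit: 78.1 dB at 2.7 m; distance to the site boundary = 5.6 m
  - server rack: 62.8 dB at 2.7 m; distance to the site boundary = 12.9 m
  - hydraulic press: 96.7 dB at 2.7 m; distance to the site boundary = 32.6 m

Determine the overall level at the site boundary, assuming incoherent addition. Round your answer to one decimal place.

Propagate each source to the receiver with L = L_ref − 20·log₁₀(r/r_ref), then add intensities.
packaged HVAC unit: 78.1 − 20·log₁₀(5.6/2.7) = 78.1 − 6.34 = 71.76 dB.
server rack: 62.8 − 20·log₁₀(12.9/2.7) = 62.8 − 13.58 = 49.22 dB.
hydraulic press: 96.7 − 20·log₁₀(32.6/2.7) = 96.7 − 21.64 = 75.06 dB.
Σ 10^(L/10) = 4.718e+07 → L_total = 10·log₁₀(4.718e+07) = 76.74 dB.

76.7 dB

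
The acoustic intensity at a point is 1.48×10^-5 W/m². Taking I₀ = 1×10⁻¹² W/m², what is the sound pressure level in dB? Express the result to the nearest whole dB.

72 dB

L = 10·log₁₀(I/I₀) = 10·log₁₀(1.48×10^-5/10⁻¹²) = 10·log₁₀(1.48×10^7).
L = 10·(0.1703 + 7) = 71.70 dB.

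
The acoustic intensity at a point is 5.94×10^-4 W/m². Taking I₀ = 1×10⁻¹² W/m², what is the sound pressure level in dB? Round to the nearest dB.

88 dB

L = 10·log₁₀(I/I₀) = 10·log₁₀(5.94×10^-4/10⁻¹²) = 10·log₁₀(5.94×10^8).
L = 10·(0.7738 + 8) = 87.74 dB.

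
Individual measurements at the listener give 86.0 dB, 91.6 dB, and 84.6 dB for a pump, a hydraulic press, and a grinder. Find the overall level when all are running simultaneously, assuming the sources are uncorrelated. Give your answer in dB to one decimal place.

Incoherent sources combine by intensity addition: L_total = 10·log₁₀(Σ 10^(L_i/10)).
Σ 10^(L/10) = 10^(86.0/10) + 10^(91.6/10) + 10^(84.6/10) = 2.132e+09.
L_total = 10·log₁₀(2.132e+09) = 93.29 dB.

93.3 dB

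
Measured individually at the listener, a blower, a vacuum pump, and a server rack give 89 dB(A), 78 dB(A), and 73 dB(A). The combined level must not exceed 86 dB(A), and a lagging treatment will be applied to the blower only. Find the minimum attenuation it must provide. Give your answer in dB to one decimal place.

Everything except the blower sums to 10^(78/10) + 10^(73/10) = 8.305e+07 in linear terms, 79.19 dB(A).
To meet 86 dB(A) overall, the treated blower may contribute at most 10^(86/10) − 8.305e+07 = 3.151e+08, i.e. 84.98 dB(A).
So the blower must be reduced from 89 to 84.98 dB(A): IL = 4.02 dB.

4.0 dB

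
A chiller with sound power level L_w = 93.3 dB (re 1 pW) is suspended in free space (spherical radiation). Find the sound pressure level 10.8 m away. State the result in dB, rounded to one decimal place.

61.6 dB

Free-field spherical radiation: L_p = L_w − 10·log₁₀(4π·r²), r = 10.8 m.
4π·r² = 1466 m², 10·log₁₀ of that is 31.661 dB.
L_p = 93.3 − 31.661 = 61.64 dB.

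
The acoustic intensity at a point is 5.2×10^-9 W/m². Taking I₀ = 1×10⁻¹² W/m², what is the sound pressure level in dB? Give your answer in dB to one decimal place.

37.2 dB

Dividing by I₀ shifts the exponent by 12: I/I₀ = 5.2×10^3.
L = 10·(0.7160 + 3) = 37.16 dB.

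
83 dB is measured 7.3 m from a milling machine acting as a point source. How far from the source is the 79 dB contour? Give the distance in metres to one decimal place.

The 4.0 dB drop corresponds to a distance ratio of 10^(4.0/20) for a point source.
r₂ = 7.3·10^((83−79)/20) = 7.3·10^(4.0/20) = 11.57 m.

11.6 m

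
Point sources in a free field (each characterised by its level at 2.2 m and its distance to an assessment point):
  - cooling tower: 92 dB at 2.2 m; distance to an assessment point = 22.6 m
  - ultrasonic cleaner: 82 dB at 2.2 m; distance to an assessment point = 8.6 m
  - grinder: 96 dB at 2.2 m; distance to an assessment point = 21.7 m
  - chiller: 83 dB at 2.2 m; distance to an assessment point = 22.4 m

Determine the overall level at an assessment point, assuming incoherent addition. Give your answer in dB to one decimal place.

First find each source's level at the receiver (point-source: −20·log₁₀(r/r_ref)), then combine on an intensity basis.
cooling tower: 92 − 20·log₁₀(22.6/2.2) = 92 − 20.23 = 71.77 dB.
ultrasonic cleaner: 82 − 20·log₁₀(8.6/2.2) = 82 − 11.84 = 70.16 dB.
grinder: 96 − 20·log₁₀(21.7/2.2) = 96 − 19.88 = 76.12 dB.
chiller: 83 − 20·log₁₀(22.4/2.2) = 83 − 20.16 = 62.84 dB.
Σ 10^(L/10) = 6.823e+07 → L_total = 10·log₁₀(6.823e+07) = 78.34 dB.

78.3 dB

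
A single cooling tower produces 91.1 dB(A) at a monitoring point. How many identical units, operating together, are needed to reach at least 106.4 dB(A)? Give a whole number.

34

The shortfall is 106.4 − 91.1 = 15.3 dB, and N units add 10·log₁₀ N, so need 10·log₁₀ N ≥ 15.3.
N ≥ 10^(15.3/10) = 33.884, so N = 34.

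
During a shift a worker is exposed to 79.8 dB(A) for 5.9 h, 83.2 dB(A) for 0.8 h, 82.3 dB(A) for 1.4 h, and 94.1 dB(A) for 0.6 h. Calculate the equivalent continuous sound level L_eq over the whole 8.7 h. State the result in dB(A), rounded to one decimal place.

The energy average is taken in the linear domain: L_eq = 10·log₁₀[(Σ tᵢ·10^(Lᵢ/10))/T], T = 8.7 h.
Σ tᵢ·10^(Lᵢ/10) = 5.9·10^(79.8/10) + 0.8·10^(83.2/10) + 1.4·10^(82.3/10) + 0.6·10^(94.1/10) = 2.511e+09.
L_eq = 10·log₁₀(2.511e+09/8.7) = 84.60 dB(A).

84.6 dB(A)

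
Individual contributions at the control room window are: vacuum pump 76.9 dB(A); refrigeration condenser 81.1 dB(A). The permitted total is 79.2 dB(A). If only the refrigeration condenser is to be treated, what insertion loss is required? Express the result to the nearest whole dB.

Everything except the refrigeration condenser sums to 10^(76.9/10) = 4.898e+07 in linear terms, 76.90 dB(A).
The limit corresponds to 10^(79.2/10) = 8.318e+07; subtracting the fixed part leaves 3.420e+07 for the refrigeration condenser, i.e. 75.34 dB(A).
Required insertion loss = 81.1 − 75.34 = 5.76 dB.

6 dB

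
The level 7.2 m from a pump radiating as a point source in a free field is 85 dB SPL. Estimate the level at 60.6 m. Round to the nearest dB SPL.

Point-source attenuation: ΔL = 20·log₁₀(r₂/r₁) = 20·log₁₀(60.6/7.2) = 18.503 dB.
L₂ = 85 − 20·log₁₀(60.6/7.2) = 85 − 18.503 = 66.50 dB SPL.

66 dB SPL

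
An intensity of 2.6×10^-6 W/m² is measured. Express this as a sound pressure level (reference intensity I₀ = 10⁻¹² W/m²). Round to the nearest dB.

I/I₀ = 2.6×10^-6/10⁻¹² = 2.6×10^6, and L = 10·log₁₀(I/I₀).
L = 10·(0.4150 + 6) = 64.15 dB.

64 dB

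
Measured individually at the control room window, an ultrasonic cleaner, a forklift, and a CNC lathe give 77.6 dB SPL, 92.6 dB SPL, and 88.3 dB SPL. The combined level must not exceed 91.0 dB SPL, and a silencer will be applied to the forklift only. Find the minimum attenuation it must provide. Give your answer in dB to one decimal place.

Fixed contribution from the other sources: Σ 10^(L/10) = 10^(77.6/10) + 10^(88.3/10) = 7.336e+08 (88.65 dB SPL).
To meet 91.0 dB SPL overall, the treated forklift may contribute at most 10^(91.0/10) − 7.336e+08 = 5.253e+08, i.e. 87.20 dB SPL.
So the forklift must be reduced from 92.6 to 87.20 dB SPL: IL = 5.40 dB.

5.4 dB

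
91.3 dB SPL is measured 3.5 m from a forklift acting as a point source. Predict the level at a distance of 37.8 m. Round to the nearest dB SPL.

71 dB SPL

For a point source, L₂ = L₁ − 20·log₁₀(r₂/r₁).
L₂ = 91.3 − 20·log₁₀(37.8/3.5) = 91.3 − 20.668 = 70.63 dB SPL.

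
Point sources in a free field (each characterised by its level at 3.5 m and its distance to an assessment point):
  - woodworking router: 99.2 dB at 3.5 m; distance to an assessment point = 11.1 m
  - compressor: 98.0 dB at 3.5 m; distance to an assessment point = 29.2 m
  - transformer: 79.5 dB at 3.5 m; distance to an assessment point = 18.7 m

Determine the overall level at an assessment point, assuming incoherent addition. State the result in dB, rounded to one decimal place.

Apply inverse-square spreading to bring every level to the receiver, then sum 10^(L/10).
woodworking router: 99.2 − 20·log₁₀(11.1/3.5) = 99.2 − 10.03 = 89.17 dB.
compressor: 98.0 − 20·log₁₀(29.2/3.5) = 98.0 − 18.43 = 79.57 dB.
transformer: 79.5 − 20·log₁₀(18.7/3.5) = 79.5 − 14.56 = 64.94 dB.
Σ 10^(L/10) = 9.207e+08 → L_total = 10·log₁₀(9.207e+08) = 89.64 dB.

89.6 dB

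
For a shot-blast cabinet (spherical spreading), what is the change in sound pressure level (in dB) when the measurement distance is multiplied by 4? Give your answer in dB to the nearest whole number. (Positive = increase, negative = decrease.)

A point source loses 6 dB per doubling of distance; generally ΔL = −20·log₁₀(r₂/r₁).
ΔL = −20·log₁₀(4) = -12.04 dB.

-12 dB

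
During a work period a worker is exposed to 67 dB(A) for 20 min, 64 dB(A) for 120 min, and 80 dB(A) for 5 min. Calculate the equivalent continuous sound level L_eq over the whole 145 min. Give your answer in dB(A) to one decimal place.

The energy average is taken in the linear domain: L_eq = 10·log₁₀[(Σ tᵢ·10^(Lᵢ/10))/T], T = 145 min.
Σ tᵢ·10^(Lᵢ/10) = 20·10^(67/10) + 120·10^(64/10) + 5·10^(80/10) = 9.017e+08.
L_eq = 10·log₁₀(9.017e+08/145) = 67.94 dB(A).

67.9 dB(A)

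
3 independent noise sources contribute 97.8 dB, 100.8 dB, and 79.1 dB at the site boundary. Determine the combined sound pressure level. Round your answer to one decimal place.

For uncorrelated sources the intensities add, so convert each level to linear form, sum, and take 10·log₁₀ of the total.
Σ 10^(L/10) = 10^(97.8/10) + 10^(100.8/10) + 10^(79.1/10) = 1.813e+10.
L_total = 10·log₁₀(1.813e+10) = 102.58 dB.

102.6 dB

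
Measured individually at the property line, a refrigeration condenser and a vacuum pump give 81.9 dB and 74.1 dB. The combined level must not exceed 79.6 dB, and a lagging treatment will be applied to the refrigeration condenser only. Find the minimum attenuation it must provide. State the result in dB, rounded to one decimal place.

The untreated sources together contribute 10^(74.1/10) = 2.570e+07, i.e. 74.10 dB.
To meet 79.6 dB overall, the treated refrigeration condenser may contribute at most 10^(79.6/10) − 2.570e+07 = 6.550e+07, i.e. 78.16 dB.
Required insertion loss = 81.9 − 78.16 = 3.74 dB.

3.7 dB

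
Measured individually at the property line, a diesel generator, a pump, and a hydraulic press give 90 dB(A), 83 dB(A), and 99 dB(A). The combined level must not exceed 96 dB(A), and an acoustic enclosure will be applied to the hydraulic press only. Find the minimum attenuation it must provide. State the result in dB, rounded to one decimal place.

Fixed contribution from the other sources: Σ 10^(L/10) = 10^(90/10) + 10^(83/10) = 1.200e+09 (90.79 dB(A)).
The limit corresponds to 10^(96/10) = 3.981e+09; subtracting the fixed part leaves 2.782e+09 for the hydraulic press, i.e. 94.44 dB(A).
Required insertion loss = 99 − 94.44 = 4.56 dB.

4.6 dB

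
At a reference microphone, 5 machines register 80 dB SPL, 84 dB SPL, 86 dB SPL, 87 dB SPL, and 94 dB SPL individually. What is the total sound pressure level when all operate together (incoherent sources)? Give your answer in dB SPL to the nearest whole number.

96 dB SPL

For uncorrelated sources the intensities add, so convert each level to linear form, sum, and take 10·log₁₀ of the total.
Σ 10^(L/10) = 10^(80/10) + 10^(84/10) + 10^(86/10) + 10^(87/10) + 10^(94/10) = 3.762e+09.
L_total = 10·log₁₀(3.762e+09) = 95.75 dB SPL.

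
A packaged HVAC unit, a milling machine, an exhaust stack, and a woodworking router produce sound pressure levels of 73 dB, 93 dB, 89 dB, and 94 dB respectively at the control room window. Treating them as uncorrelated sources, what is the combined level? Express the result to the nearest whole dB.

Incoherent sources combine by intensity addition: L_total = 10·log₁₀(Σ 10^(L_i/10)).
Σ 10^(L/10) = 10^(73/10) + 10^(93/10) + 10^(89/10) + 10^(94/10) = 5.321e+09.
L_total = 10·log₁₀(5.321e+09) = 97.26 dB.

97 dB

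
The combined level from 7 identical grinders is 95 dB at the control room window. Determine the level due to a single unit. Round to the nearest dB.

87 dB

Dividing the total intensity by 7 lowers the level by 10·log₁₀ 7 = 8.451 dB: L₁ = 95 − 8.451.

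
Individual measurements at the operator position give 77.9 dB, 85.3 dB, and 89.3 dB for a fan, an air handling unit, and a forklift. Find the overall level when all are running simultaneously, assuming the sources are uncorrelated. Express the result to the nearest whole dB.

91 dB

Incoherent sources combine by intensity addition: L_total = 10·log₁₀(Σ 10^(L_i/10)).
Σ 10^(L/10) = 10^(77.9/10) + 10^(85.3/10) + 10^(89.3/10) = 1.252e+09.
L_total = 10·log₁₀(1.252e+09) = 90.97 dB.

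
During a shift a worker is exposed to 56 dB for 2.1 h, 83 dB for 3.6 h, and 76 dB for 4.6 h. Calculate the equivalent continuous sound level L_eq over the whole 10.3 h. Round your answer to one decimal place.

79.4 dB

L_eq = 10·log₁₀[(1/T)·Σ tᵢ·10^(Lᵢ/10)] with T = 10.3 h.
Σ tᵢ·10^(Lᵢ/10) = 2.1·10^(56/10) + 3.6·10^(83/10) + 4.6·10^(76/10) = 9.023e+08.
L_eq = 10·log₁₀(9.023e+08/10.3) = 79.42 dB.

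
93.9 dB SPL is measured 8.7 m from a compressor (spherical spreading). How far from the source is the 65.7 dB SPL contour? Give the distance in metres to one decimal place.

For a point source L₁ − L₂ = 20·log₁₀(r₂/r₁), so r₂ = r₁·10^((L₁−L₂)/20).
r₂ = 8.7·10^((93.9−65.7)/20) = 8.7·10^(28.2/20) = 223.62 m.

223.6 m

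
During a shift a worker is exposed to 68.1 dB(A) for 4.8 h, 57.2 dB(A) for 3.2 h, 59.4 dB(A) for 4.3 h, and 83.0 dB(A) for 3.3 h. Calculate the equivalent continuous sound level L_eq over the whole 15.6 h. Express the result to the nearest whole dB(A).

The energy average is taken in the linear domain: L_eq = 10·log₁₀[(Σ tᵢ·10^(Lᵢ/10))/T], T = 15.6 h.
Σ tᵢ·10^(Lᵢ/10) = 4.8·10^(68.1/10) + 3.2·10^(57.2/10) + 4.3·10^(59.4/10) + 3.3·10^(83.0/10) = 6.949e+08.
L_eq = 10·log₁₀(6.949e+08/15.6) = 76.49 dB(A).

76 dB(A)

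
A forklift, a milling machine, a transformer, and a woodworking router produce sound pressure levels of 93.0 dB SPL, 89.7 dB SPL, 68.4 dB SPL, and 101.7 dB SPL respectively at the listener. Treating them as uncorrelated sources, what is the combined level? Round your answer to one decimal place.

For uncorrelated sources the intensities add, so convert each level to linear form, sum, and take 10·log₁₀ of the total.
Σ 10^(L/10) = 10^(93.0/10) + 10^(89.7/10) + 10^(68.4/10) + 10^(101.7/10) = 1.773e+10.
L_total = 10·log₁₀(1.773e+10) = 102.49 dB SPL.

102.5 dB SPL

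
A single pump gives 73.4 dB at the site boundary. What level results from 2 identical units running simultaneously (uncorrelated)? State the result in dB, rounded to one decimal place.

L_total = L₁ + 10·log₁₀ N for N identical incoherent sources.
L_total = 73.4 + 10·log₁₀(2) = 73.4 + 3.010 = 76.41 dB.

76.4 dB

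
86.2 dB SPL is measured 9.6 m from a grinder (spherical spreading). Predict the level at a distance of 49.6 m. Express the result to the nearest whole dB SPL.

72 dB SPL

For a point source, L₂ = L₁ − 20·log₁₀(r₂/r₁).
L₂ = 86.2 − 20·log₁₀(49.6/9.6) = 86.2 − 14.264 = 71.94 dB SPL.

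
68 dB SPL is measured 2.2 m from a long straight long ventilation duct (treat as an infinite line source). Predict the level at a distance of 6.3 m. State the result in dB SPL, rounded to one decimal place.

For a line source, L₂ = L₁ − 10·log₁₀(r₂/r₁).
L₂ = 68 − 10·log₁₀(6.3/2.2) = 68 − 4.569 = 63.43 dB SPL.

63.4 dB SPL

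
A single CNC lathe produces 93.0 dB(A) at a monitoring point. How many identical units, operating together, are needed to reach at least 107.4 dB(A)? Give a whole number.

28

Need L₁ + 10·log₁₀ N ≥ 107.4, i.e. log₁₀ N ≥ 1.44.
N ≥ 10^(14.4/10) = 27.542, so N = 28.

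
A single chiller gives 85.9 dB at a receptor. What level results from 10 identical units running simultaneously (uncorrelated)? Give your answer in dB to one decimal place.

95.9 dB

N identical incoherent sources raise the level by 10·log₁₀ N.
L_total = 85.9 + 10·log₁₀(10) = 85.9 + 10.000 = 95.90 dB.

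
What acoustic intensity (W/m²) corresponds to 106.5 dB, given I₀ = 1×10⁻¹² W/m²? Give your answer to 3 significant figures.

L = 10·log₁₀(I/I₀) ⇒ I = I₀·10^(L/10) = 10⁻¹² × 10^10.65.

0.0447 W/m²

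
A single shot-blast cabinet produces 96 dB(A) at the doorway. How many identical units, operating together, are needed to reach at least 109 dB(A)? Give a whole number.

Need L₁ + 10·log₁₀ N ≥ 109, i.e. log₁₀ N ≥ 1.30.
N ≥ 10^(13.0/10) = 19.953, so N = 20.

20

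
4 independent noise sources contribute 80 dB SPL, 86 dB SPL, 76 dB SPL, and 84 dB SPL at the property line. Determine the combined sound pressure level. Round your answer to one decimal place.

89.0 dB SPL

Incoherent sources combine by intensity addition: L_total = 10·log₁₀(Σ 10^(L_i/10)).
Σ 10^(L/10) = 10^(80/10) + 10^(86/10) + 10^(76/10) + 10^(84/10) = 7.891e+08.
L_total = 10·log₁₀(7.891e+08) = 88.97 dB SPL.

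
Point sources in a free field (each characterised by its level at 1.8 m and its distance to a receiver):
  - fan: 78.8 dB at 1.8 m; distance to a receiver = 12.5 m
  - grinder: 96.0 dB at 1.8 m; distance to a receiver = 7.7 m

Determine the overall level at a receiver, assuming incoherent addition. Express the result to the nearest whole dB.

Apply inverse-square spreading to bring every level to the receiver, then sum 10^(L/10).
fan: 78.8 − 20·log₁₀(12.5/1.8) = 78.8 − 16.83 = 61.97 dB.
grinder: 96.0 − 20·log₁₀(7.7/1.8) = 96.0 − 12.62 = 83.38 dB.
Σ 10^(L/10) = 2.191e+08 → L_total = 10·log₁₀(2.191e+08) = 83.41 dB.

83 dB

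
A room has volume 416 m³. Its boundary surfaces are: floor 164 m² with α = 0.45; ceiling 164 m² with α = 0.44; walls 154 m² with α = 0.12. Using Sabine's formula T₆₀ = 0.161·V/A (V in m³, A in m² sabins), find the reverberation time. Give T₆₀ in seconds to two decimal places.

Summing Sᵢαᵢ: 164·0.45 + 164·0.44 + 154·0.12 = 164.44 m².
T₆₀ = 0.161·V/A = 0.161·416/164.44 = 0.407 s.

0.41 s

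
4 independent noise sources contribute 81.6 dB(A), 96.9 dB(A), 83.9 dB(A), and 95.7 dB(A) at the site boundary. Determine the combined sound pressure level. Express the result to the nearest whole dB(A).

Incoherent sources combine by intensity addition: L_total = 10·log₁₀(Σ 10^(L_i/10)).
Σ 10^(L/10) = 10^(81.6/10) + 10^(96.9/10) + 10^(83.9/10) + 10^(95.7/10) = 9.003e+09.
L_total = 10·log₁₀(9.003e+09) = 99.54 dB(A).

100 dB(A)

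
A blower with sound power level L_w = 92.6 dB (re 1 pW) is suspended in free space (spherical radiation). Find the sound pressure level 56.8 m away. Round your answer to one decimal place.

46.5 dB

L_p = L_w − 10·log₁₀(4π·r²) with r = 56.8 m.
4π·r² = 4.054e+04 m², 10·log₁₀ of that is 46.079 dB.
L_p = 92.6 − 46.079 = 46.52 dB.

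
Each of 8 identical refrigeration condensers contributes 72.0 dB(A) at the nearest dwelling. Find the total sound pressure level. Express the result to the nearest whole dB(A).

81 dB(A)

L_total = L₁ + 10·log₁₀ N for N identical incoherent sources.
L_total = 72.0 + 10·log₁₀(8) = 72.0 + 9.031 = 81.03 dB(A).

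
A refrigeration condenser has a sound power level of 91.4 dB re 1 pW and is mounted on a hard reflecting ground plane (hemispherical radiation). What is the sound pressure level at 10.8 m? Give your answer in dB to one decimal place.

L_p = L_w − 10·log₁₀(2π·r²) with r = 10.8 m.
2π·r² = 732.9 m², 10·log₁₀ of that is 28.650 dB.
L_p = 91.4 − 28.650 = 62.75 dB.

62.7 dB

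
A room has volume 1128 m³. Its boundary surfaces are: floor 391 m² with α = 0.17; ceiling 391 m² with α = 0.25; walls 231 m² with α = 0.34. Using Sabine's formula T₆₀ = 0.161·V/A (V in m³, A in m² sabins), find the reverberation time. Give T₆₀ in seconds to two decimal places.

Total absorption A = 391·0.17 + 391·0.25 + 231·0.34 = 242.76 m² sabins.
T₆₀ = 0.161·V/A = 0.161·1128/242.76 = 0.748 s.

0.75 s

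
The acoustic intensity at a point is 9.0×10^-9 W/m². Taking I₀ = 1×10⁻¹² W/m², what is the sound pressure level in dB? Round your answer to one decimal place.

39.5 dB

Dividing by I₀ shifts the exponent by 12: I/I₀ = 9.0×10^3.
L = 10·(0.9542 + 3) = 39.54 dB.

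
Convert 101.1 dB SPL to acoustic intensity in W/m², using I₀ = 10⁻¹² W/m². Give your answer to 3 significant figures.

0.0129 W/m²

I = I₀·10^(L/10) = 10⁻¹² × 10^(101.1/10) = 10^(-1.890).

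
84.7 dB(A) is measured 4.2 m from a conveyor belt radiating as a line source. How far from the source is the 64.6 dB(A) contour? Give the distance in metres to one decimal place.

The 20.1 dB drop corresponds to a distance ratio of 10^(20.1/10) for a line source.
r₂ = 4.2·10^((84.7−64.6)/10) = 4.2·10^(20.1/10) = 429.78 m.

429.8 m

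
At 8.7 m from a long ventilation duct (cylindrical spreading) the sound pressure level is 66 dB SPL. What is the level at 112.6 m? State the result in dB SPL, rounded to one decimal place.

Cylindrical spreading from a line source gives a 10·log₁₀(r₂/r₁) drop.
L₂ = 66 − 10·log₁₀(112.6/8.7) = 66 − 11.120 = 54.88 dB SPL.

54.9 dB SPL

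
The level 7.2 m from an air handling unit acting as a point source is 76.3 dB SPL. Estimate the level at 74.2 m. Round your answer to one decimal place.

56.0 dB SPL

Spherical spreading from a point source gives a 20·log₁₀(r₂/r₁) drop.
L₂ = 76.3 − 20·log₁₀(74.2/7.2) = 76.3 − 20.261 = 56.04 dB SPL.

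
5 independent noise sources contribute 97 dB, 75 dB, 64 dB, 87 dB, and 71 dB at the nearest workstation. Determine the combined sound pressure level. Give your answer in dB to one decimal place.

Incoherent sources combine by intensity addition: L_total = 10·log₁₀(Σ 10^(L_i/10)).
Σ 10^(L/10) = 10^(97/10) + 10^(75/10) + 10^(64/10) + 10^(87/10) + 10^(71/10) = 5.560e+09.
L_total = 10·log₁₀(5.560e+09) = 97.45 dB.

97.5 dB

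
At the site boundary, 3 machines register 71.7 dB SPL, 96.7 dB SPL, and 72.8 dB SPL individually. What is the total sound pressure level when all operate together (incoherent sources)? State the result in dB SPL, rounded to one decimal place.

96.7 dB SPL

Incoherent sources combine by intensity addition: L_total = 10·log₁₀(Σ 10^(L_i/10)).
Σ 10^(L/10) = 10^(71.7/10) + 10^(96.7/10) + 10^(72.8/10) = 4.711e+09.
L_total = 10·log₁₀(4.711e+09) = 96.73 dB SPL.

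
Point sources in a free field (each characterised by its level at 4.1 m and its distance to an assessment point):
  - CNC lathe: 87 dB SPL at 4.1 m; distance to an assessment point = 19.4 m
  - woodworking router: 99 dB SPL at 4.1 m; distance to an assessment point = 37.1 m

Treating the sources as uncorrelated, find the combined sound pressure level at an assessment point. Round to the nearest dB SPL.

Propagate each source to the receiver with L = L_ref − 20·log₁₀(r/r_ref), then add intensities.
CNC lathe: 87 − 20·log₁₀(19.4/4.1) = 87 − 13.50 = 73.50 dB SPL.
woodworking router: 99 − 20·log₁₀(37.1/4.1) = 99 − 19.13 = 79.87 dB SPL.
Σ 10^(L/10) = 1.194e+08 → L_total = 10·log₁₀(1.194e+08) = 80.77 dB SPL.

81 dB SPL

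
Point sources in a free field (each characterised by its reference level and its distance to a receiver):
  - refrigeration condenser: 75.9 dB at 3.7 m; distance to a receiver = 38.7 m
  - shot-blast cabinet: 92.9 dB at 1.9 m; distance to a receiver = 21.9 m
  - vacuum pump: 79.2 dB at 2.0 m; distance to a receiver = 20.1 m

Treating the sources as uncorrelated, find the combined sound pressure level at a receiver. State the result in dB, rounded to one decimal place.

Apply inverse-square spreading to bring every level to the receiver, then sum 10^(L/10).
refrigeration condenser: 75.9 − 20·log₁₀(38.7/3.7) = 75.9 − 20.39 = 55.51 dB.
shot-blast cabinet: 92.9 − 20·log₁₀(21.9/1.9) = 92.9 − 21.23 = 71.67 dB.
vacuum pump: 79.2 − 20·log₁₀(20.1/2.0) = 79.2 − 20.04 = 59.16 dB.
Σ 10^(L/10) = 1.586e+07 → L_total = 10·log₁₀(1.586e+07) = 72.00 dB.

72.0 dB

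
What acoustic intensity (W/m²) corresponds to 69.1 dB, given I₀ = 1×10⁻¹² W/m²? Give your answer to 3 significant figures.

I/I₀ = 10^(69.1/10) = 8.128e+06, so I = 8.128e+06 × 10⁻¹² W/m².

8.13e-06 W/m²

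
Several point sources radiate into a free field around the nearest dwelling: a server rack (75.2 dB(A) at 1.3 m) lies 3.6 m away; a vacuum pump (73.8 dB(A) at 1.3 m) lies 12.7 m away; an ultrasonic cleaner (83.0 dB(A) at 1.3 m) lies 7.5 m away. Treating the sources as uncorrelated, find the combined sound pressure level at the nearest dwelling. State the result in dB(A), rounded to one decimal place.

First find each source's level at the receiver (point-source: −20·log₁₀(r/r_ref)), then combine on an intensity basis.
server rack: 75.2 − 20·log₁₀(3.6/1.3) = 75.2 − 8.85 = 66.35 dB(A).
vacuum pump: 73.8 − 20·log₁₀(12.7/1.3) = 73.8 − 19.80 = 54.00 dB(A).
ultrasonic cleaner: 83.0 − 20·log₁₀(7.5/1.3) = 83.0 − 15.22 = 67.78 dB(A).
Σ 10^(L/10) = 1.056e+07 → L_total = 10·log₁₀(1.056e+07) = 70.24 dB(A).

70.2 dB(A)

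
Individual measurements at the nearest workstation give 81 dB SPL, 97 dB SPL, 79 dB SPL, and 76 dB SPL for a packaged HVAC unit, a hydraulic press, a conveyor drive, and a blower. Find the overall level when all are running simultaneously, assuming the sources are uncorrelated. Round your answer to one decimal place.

97.2 dB SPL

Incoherent sources combine by intensity addition: L_total = 10·log₁₀(Σ 10^(L_i/10)).
Σ 10^(L/10) = 10^(81/10) + 10^(97/10) + 10^(79/10) + 10^(76/10) = 5.257e+09.
L_total = 10·log₁₀(5.257e+09) = 97.21 dB SPL.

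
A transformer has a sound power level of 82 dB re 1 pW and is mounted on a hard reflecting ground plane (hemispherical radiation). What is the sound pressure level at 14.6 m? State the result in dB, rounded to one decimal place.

L_p = L_w − 10·log₁₀(2π·r²) with r = 14.6 m.
2π·r² = 1339 m², 10·log₁₀ of that is 31.269 dB.
L_p = 82 − 31.269 = 50.73 dB.

50.7 dB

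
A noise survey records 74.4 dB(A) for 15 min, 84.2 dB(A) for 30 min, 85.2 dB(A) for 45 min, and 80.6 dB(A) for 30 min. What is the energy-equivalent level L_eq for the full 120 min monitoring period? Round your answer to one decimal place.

Weight each interval's intensity by its duration and average over T = 120 min:
Σ tᵢ·10^(Lᵢ/10) = 15·10^(74.4/10) + 30·10^(84.2/10) + 45·10^(85.2/10) + 30·10^(80.6/10) = 2.665e+10.
L_eq = 10·log₁₀(2.665e+10/120) = 83.47 dB(A).

83.5 dB(A)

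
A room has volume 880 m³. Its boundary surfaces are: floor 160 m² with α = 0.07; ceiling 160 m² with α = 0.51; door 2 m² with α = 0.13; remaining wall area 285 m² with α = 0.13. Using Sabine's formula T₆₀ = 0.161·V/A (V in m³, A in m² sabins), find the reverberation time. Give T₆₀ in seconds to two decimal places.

1.09 s

Summing Sᵢαᵢ: 160·0.07 + 160·0.51 + 2·0.13 + 285·0.13 = 130.11 m².
T₆₀ = 0.161 × 880 / 130.11 = 1.089 s.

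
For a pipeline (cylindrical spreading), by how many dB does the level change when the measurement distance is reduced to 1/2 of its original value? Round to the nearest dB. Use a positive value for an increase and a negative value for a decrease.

+3 dB

A line source loses 3 dB per doubling of distance; generally ΔL = −10·log₁₀(r₂/r₁).
ΔL = −10·log₁₀(0.5) = +3.01 dB.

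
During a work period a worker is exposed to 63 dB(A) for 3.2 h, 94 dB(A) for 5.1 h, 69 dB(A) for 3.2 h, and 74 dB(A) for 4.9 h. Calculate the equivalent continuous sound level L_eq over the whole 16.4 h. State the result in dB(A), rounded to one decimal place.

Weight each interval's intensity by its duration and average over T = 16.4 h:
Σ tᵢ·10^(Lᵢ/10) = 3.2·10^(63/10) + 5.1·10^(94/10) + 3.2·10^(69/10) + 4.9·10^(74/10) = 1.297e+10.
L_eq = 10·log₁₀(1.297e+10/16.4) = 88.98 dB(A).

89.0 dB(A)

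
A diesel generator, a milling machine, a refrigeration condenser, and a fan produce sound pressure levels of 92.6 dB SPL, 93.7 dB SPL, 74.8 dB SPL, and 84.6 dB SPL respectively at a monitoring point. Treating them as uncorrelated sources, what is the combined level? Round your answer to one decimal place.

96.5 dB SPL

Incoherent sources combine by intensity addition: L_total = 10·log₁₀(Σ 10^(L_i/10)).
Σ 10^(L/10) = 10^(92.6/10) + 10^(93.7/10) + 10^(74.8/10) + 10^(84.6/10) = 4.483e+09.
L_total = 10·log₁₀(4.483e+09) = 96.52 dB SPL.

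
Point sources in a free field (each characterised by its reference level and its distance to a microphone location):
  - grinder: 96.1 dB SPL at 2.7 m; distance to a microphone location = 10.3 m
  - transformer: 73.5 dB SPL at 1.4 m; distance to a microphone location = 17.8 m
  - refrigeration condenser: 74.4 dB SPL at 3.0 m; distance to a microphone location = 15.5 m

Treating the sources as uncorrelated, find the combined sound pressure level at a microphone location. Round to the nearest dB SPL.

84 dB SPL

First find each source's level at the receiver (point-source: −20·log₁₀(r/r_ref)), then combine on an intensity basis.
grinder: 96.1 − 20·log₁₀(10.3/2.7) = 96.1 − 11.63 = 84.47 dB SPL.
transformer: 73.5 − 20·log₁₀(17.8/1.4) = 73.5 − 22.09 = 51.41 dB SPL.
refrigeration condenser: 74.4 − 20·log₁₀(15.5/3.0) = 74.4 − 14.26 = 60.14 dB SPL.
Σ 10^(L/10) = 2.811e+08 → L_total = 10·log₁₀(2.811e+08) = 84.49 dB SPL.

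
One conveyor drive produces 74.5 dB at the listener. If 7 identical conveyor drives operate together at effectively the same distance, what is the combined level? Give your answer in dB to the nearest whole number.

With 7 equal, uncorrelated contributions the intensity is 7× that of one unit, giving a rise of 10·log₁₀ 7.
L_total = 74.5 + 10·log₁₀(7) = 74.5 + 8.451 = 82.95 dB.

83 dB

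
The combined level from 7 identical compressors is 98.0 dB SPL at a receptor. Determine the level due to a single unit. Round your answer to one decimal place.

89.5 dB SPL

7 equal contributions raise the level by 10·log₁₀ 7 = 8.451 dB, so each unit alone gives 98.0 − 8.451.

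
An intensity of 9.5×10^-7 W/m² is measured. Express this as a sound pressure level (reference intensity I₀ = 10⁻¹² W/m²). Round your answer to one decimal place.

59.8 dB

I/I₀ = 9.5×10^-7/10⁻¹² = 9.5×10^5, and L = 10·log₁₀(I/I₀).
L = 10·(0.9777 + 5) = 59.78 dB.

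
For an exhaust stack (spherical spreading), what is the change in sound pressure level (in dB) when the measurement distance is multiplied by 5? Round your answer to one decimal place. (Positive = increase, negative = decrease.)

A point source loses 6 dB per doubling of distance; generally ΔL = −20·log₁₀(r₂/r₁).
ΔL = −20·log₁₀(5) = -13.98 dB.

-14.0 dB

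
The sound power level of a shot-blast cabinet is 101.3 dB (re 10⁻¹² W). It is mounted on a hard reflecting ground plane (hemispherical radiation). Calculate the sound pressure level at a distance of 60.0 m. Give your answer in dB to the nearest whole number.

58 dB

L_p = L_w − 10·log₁₀(2π·r²) with r = 60.0 m.
2π·r² = 2.262e+04 m², 10·log₁₀ of that is 43.545 dB.
L_p = 101.3 − 43.545 = 57.76 dB.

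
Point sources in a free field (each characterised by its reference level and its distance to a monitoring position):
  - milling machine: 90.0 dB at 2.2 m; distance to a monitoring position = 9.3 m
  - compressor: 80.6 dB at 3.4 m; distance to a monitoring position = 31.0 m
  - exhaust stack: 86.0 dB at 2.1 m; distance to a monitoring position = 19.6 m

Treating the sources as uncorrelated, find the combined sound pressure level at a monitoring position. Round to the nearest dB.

Apply inverse-square spreading to bring every level to the receiver, then sum 10^(L/10).
milling machine: 90.0 − 20·log₁₀(9.3/2.2) = 90.0 − 12.52 = 77.48 dB.
compressor: 80.6 − 20·log₁₀(31.0/3.4) = 80.6 − 19.20 = 61.40 dB.
exhaust stack: 86.0 − 20·log₁₀(19.6/2.1) = 86.0 − 19.40 = 66.60 dB.
Σ 10^(L/10) = 6.191e+07 → L_total = 10·log₁₀(6.191e+07) = 77.92 dB.

78 dB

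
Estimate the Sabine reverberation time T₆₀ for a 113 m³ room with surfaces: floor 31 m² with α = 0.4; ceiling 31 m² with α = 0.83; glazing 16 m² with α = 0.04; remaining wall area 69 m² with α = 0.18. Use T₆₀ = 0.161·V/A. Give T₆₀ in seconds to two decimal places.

0.36 s

A = Σ Sᵢαᵢ = 31·0.4 + 31·0.83 + 16·0.04 + 69·0.18 = 51.19 m².
T₆₀ = 0.161 × 113 / 51.19 = 0.355 s.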